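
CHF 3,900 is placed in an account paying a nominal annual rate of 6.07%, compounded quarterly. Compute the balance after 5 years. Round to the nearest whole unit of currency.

CHF 5,271

Periodic rate i = 0.0607/4 = 0.015175; n = 5 × 4 = 20 periods.
3,900 × (1+0.015175)^20 = 3,900 × 1.351507 = 5,270.8771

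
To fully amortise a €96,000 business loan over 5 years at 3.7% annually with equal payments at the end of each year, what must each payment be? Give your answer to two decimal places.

€21,382.79

Annuity-PV factor = 4.489592; PMT = 96000 / 4.489592 = 21,382.7909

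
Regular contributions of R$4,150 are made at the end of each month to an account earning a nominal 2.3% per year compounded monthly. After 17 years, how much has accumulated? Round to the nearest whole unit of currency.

i = 0.023/12 = 0.00191667 per month; n = 17·12 = 204.
FV = PMT · [(1+i)^n − 1] / i = 4150 · 249.341913 = 1,034,768.9385

R$1,034,769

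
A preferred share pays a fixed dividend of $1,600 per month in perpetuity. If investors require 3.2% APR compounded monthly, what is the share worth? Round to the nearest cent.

$600,000.00

Periodic rate i = 0.032/12 = 0.00266667.
PV = PMT / i = 1600 / 0.00266667 = 600,000.0000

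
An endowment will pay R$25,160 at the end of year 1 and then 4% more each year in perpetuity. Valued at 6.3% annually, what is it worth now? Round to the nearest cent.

R$1,093,913.04

PV = D₁/(r − g) = 25160/(0.063 − 0.04) = 1,093,913.0435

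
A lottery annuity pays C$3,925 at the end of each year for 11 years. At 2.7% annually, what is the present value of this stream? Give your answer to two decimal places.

PV = 3925 × [1 − (1+0.027)^(−11)] / 0.027 = 3925 × 9.408279 = 36,927.4968

C$36,927.50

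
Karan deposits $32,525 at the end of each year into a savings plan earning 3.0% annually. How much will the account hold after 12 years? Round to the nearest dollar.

$461,596

FV = PMT · [(1+i)^n − 1] / i = 32525 · 14.192030 = 461,595.7615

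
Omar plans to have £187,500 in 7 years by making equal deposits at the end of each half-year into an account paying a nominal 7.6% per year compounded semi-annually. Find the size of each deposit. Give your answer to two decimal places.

£10,391.86

i = 0.076/2 = 0.038 per half-year; n = 7·2 = 14.
FV-annuity factor = 18.042966; PMT = 187500 / 18.042966 = 10,391.8613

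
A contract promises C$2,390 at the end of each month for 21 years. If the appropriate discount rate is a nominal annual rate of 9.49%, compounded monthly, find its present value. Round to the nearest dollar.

C$260,697

i = 0.0949/12 = 0.00790833 per month; n = 21·12 = 252.
Annuity factor a(252|0.00790833) = 109.078327; PV = 2390 × 109.078327 = 260,697.2022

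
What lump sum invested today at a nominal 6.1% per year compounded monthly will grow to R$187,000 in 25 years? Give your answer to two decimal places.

With 12 periods per year: i = 0.00508333, n = 300.
Discount factor = (1+0.00508333)^(−300) = 0.218463; PV = 187,000 × 0.218463 = 40,852.6452

R$40,852.65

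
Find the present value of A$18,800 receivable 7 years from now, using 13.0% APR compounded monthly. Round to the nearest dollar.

A$7,605

Periodic rate i = 0.13/12 = 0.0108333; n = 7 × 12 = 84 periods.
Discount factor = (1+0.0108333)^(−84) = 0.404499; PV = 18,800 × 0.404499 = 7,604.5802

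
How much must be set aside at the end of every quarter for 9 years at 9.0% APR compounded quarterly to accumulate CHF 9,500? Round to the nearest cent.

CHF 174.09

Periodic rate i = 0.09/4 = 0.0225; n = 9 × 4 = 36 periods.
PMT = 9500 / ( [(1+0.0225)^36 − 1] / 0.0225 ) = 9500 / 54.569619 = 174.0895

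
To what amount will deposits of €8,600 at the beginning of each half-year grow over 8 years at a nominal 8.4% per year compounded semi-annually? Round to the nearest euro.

i = 0.084/2 = 0.042 per half-year; n = 8·2 = 16.
FV = 8600 × [(1+0.042)^16 − 1] / 0.042 × (1+i) = 8600 × 23.108835 = 198,735.9780
(annuity-due: payments at period start, so ×(1+i).)

€198,736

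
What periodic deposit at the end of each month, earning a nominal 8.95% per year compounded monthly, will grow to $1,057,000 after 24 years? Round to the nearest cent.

$1,051.17

With 12 periods per year: i = 0.00745833, n = 288.
PMT = 1.057e+06 / ( [(1+0.00745833)^288 − 1] / 0.00745833 ) = 1.057e+06 / 1005.544646 = 1,051.1716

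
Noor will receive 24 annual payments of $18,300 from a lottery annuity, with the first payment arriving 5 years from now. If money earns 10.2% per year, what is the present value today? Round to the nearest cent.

Value one period before first payment (t=4): 18300 × [1 − (1+0.102)^(−24)] / 0.102 = 18300 × 8.851034 = 161,973.9263
PV₀ = 161,973.9263 / (1+0.102)^4 = 161,973.9263 / 1.474777 = 109,829.4305

$109,829.43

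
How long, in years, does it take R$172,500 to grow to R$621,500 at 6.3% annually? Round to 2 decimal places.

n = ln(621500/172500) / ln(1+0.063) = ln(3.60290) / 0.061095 = 20.9794 years

20.98 years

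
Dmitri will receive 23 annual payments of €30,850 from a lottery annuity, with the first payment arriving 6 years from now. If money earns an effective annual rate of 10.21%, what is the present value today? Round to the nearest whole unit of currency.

€165,971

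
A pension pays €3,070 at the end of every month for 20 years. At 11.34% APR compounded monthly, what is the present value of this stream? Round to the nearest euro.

i = 0.1134/12 = 0.00945 per month; n = 20·12 = 240.
PV = PMT · [1 − (1+i)^(−n)] / i = 3070 · 94.748434 = 290,877.6910

€290,878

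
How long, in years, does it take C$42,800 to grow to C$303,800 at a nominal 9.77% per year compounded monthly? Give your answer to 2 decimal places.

20.14 years

Periodic rate i = 0.0977/12 = 0.00814167.
(1+i)^n = 303800/42800 = 7.09813, so n = ln 7.09813 / ln 1.00814 = 241.6948 months
= 241.6948/12 years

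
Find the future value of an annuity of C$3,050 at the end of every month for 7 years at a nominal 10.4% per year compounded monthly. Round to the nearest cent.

C$374,604.23

Periodic rate i = 0.104/12 = 0.00866667; n = 7 × 12 = 84 periods.
FV = 3050 × [(1+0.00866667)^84 − 1] / 0.00866667 = 3050 × 122.821057 = 374,604.2254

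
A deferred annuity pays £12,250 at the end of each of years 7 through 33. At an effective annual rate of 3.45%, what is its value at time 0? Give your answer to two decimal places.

£173,756.39

PV at t=6 (ordinary 27-year annuity): 12250 × a(27|0.0345) = 12250 × 17.385519 = 212,972.6108
PV₀ = 212,972.6108 / (1+0.0345)^6 = 212,972.6108 / 1.225697 = 173,756.3899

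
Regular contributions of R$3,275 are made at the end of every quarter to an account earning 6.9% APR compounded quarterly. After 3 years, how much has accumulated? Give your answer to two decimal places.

Periodic rate i = 0.069/4 = 0.01725; n = 3 × 4 = 12 periods.
FV = PMT · [(1+i)^n − 1] / i = 3275 · 13.206576 = 43,251.5368

R$43,251.54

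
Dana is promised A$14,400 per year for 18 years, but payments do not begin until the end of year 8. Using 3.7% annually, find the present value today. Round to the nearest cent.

Value one period before first payment (t=7): 14400 × [1 − (1+0.037)^(−18)] / 0.037 = 14400 × 12.973651 = 186,820.5772
Discount back 7 years: 186,820.5772 × (1+0.037)^(−7) = 186,820.5772 × 0.775441 = 144,868.3170

A$144,868.32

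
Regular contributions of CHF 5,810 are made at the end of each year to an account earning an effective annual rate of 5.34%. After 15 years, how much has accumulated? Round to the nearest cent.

CHF 128,627.95

Accumulation factor s(15|0.0534) = 22.139062; FV = 5810 × 22.139062 = 128,627.9514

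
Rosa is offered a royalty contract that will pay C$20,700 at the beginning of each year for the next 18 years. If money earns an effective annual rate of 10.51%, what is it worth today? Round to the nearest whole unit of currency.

C$181,636

PV = PMT · [1 − (1+i)^(−n)] / i × (1+i) = 20700 · 8.774663 = 181,635.5229
Payments are at the start of each period, so multiply by (1+i).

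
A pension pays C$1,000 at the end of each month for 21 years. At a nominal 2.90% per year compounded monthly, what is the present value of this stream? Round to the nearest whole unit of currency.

C$188,568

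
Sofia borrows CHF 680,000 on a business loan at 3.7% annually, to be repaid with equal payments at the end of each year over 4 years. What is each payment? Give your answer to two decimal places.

CHF 186,010.55

Annuity-PV factor = 3.655707; PMT = 680000 / 3.655707 = 186,010.5530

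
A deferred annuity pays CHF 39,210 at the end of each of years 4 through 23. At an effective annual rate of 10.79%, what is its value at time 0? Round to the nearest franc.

CHF 232,799

PV at t=3 (ordinary 20-year annuity): 39210 × a(20|0.1079) = 39210 × 8.073942 = 316,579.2801
Discount back 3 years: 316,579.2801 × (1+0.1079)^(−3) = 316,579.2801 × 0.735357 = 232,798.8336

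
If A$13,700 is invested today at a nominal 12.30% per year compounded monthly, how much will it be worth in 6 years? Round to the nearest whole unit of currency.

A$28,549

i = 0.123/12 = 0.01025 per month; n = 6·12 = 72.
13,700 × (1+0.01025)^72 = 13,700 × 2.083905 = 28,549.4945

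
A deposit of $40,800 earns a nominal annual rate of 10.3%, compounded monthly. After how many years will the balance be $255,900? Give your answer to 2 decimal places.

17.90 years

Periodic rate i = 0.103/12 = 0.00858333.
(1+i)^n = 255900/40800 = 6.27206, so n = ln 6.27206 / ln 1.00858 = 214.8319 months
= 214.8319/12 years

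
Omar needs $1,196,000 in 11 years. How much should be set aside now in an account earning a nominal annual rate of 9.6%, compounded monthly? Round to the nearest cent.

Periodic rate i = 0.096/12 = 0.008; n = 11 × 12 = 132 periods.
PV = FV·(1+i)^(−n) = 1,196,000 × 0.349309 = 417,773.5506

$417,773.55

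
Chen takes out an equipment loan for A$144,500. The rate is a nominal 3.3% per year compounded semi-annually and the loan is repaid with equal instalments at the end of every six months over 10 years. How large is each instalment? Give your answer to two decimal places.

A$8,541.48

Periodic rate i = 0.033/2 = 0.0165; n = 10 × 2 = 20 periods.
PMT = 144500 / ( [1 − (1+0.0165)^(−20)] / 0.0165 ) = 144500 / 16.917434 = 8,541.4847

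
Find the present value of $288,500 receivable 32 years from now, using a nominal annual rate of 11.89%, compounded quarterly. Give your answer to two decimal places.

$6,789.30

With 4 periods per year: i = 0.029725, n = 128.
PV = FV·(1+i)^(−n) = 288,500 × 0.023533 = 6,789.2992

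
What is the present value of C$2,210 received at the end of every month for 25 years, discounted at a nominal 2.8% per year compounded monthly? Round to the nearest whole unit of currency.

Periodic rate i = 0.028/12 = 0.00233333; n = 25 × 12 = 300 periods.
Annuity factor a(300|0.00233333) = 215.575550; PV = 2210 × 215.575550 = 476,421.9650

C$476,422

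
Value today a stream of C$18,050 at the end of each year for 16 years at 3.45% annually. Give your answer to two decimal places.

C$219,120.77

PV = PMT · [1 − (1+i)^(−n)] / i = 18050 · 12.139655 = 219,120.7744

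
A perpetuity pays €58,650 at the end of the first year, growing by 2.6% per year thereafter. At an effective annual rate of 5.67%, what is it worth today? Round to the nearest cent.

PV = D₁/(r − g) = 58650/(0.0567 − 0.026) = 1,910,423.4528

€1,910,423.45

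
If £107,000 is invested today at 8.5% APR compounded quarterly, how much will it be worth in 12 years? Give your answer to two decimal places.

£293,577.74

With 4 periods per year: i = 0.02125, n = 48.
FV = 107,000 × (1 + 0.02125)^48 = 293,577.7351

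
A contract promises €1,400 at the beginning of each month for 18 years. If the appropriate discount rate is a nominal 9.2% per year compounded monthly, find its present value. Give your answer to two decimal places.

With 12 periods per year: i = 0.00766667, n = 216.
PV = 1400 × [1 − (1+0.00766667)^(−216)] / 0.00766667 × (1+i) = 1400 × 106.184773 = 148,658.6828
(annuity-due: payments at period start, so ×(1+i).)

€148,658.68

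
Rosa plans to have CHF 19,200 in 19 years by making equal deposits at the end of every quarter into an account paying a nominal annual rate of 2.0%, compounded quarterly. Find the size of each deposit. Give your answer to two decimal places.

With 4 periods per year: i = 0.005, n = 76.
PMT = 19200 / ( [(1+0.005)^76 − 1] / 0.005 ) = 19200 / 92.180138 = 208.2878

CHF 208.29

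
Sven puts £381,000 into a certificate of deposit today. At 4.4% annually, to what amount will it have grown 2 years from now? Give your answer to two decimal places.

£415,265.62

FV = 381,000 × (1 + 0.044)^2 = 415,265.6160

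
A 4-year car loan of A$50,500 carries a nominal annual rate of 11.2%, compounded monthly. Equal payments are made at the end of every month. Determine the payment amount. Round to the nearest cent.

A$1,310.11

i = 0.112/12 = 0.00933333 per month; n = 4·12 = 48.
PMT = 50500 / ( [1 − (1+0.00933333)^(−48)] / 0.00933333 ) = 50500 / 38.546406 = 1,310.1092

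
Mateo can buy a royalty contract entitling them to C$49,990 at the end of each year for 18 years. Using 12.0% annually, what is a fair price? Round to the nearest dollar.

C$362,411

PV = PMT · [1 − (1+i)^(−n)] / i = 49990 · 7.249670 = 362,411.0074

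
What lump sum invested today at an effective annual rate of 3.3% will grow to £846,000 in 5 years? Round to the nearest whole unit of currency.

£719,232

PV = FV·(1+i)^(−n) = 846,000 × 0.850156 = 719,231.5921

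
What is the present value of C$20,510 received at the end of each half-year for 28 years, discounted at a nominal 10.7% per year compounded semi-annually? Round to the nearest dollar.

C$362,659

i = 0.107/2 = 0.0535 per half-year; n = 28·2 = 56.
PV = 20510 × [1 − (1+0.0535)^(−56)] / 0.0535 = 20510 × 17.682076 = 362,659.3712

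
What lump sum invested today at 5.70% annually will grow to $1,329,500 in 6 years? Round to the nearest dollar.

$953,319

PV = 1,329,500 / (1 + 0.057)^6 = 1,329,500 / 1.394601 = 953,319.3711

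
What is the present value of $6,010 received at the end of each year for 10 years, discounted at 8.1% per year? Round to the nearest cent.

$40,146.32

PV = PMT · [1 − (1+i)^(−n)] / i = 6010 · 6.679921 = 40,146.3236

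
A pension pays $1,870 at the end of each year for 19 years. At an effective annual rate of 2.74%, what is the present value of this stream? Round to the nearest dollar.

Annuity factor a(19|0.0274) = 14.659109; PV = 1870 × 14.659109 = 27,412.5342

$27,413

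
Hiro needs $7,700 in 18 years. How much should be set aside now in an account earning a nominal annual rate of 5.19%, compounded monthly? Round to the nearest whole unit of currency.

$3,031

i = 0.0519/12 = 0.004325 per month; n = 18·12 = 216.
PV = FV·(1+i)^(−n) = 7,700 × 0.393692 = 3,031.4308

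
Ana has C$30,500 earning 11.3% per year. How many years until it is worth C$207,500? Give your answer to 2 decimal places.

n = ln(207500/30500) / ln(1+0.113) = ln(6.80328) / 0.107059 = 17.9098 years

17.91 years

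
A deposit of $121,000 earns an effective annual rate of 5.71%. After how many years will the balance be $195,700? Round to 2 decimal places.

n = ln(195700/121000) / ln(1+0.0571) = ln(1.61736) / 0.055529 = 8.6584 years

8.66 years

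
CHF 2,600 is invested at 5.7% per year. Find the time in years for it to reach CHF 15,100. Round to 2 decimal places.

(1+i)^n = 15100/2600 = 5.80769, so n = ln 5.80769 / ln 1.057 = 31.7343 years

31.73 years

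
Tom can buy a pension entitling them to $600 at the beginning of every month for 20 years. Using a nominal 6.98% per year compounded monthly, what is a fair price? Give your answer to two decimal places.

i = 0.0698/12 = 0.00581667 per month; n = 20·12 = 240.
PV = PMT · [1 − (1+i)^(−n)] / i × (1+i) = 600 · 129.933873 = 77,960.3241
Payments are at the start of each period, so multiply by (1+i).

$77,960.32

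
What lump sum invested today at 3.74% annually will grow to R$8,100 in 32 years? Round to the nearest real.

PV = 8,100 / (1 + 0.0374)^32 = 8,100 / 3.238022 = 2,501.5272

R$2,502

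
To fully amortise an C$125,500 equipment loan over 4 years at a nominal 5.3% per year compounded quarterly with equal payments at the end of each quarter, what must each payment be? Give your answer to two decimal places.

i = 0.053/4 = 0.01325 per quarter; n = 4·4 = 16.
Annuity-PV factor = 14.332699; PMT = 125500 / 14.332699 = 8,756.2013

C$8,756.20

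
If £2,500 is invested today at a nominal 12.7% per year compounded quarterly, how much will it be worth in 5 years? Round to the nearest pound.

i = 0.127/4 = 0.03175 per quarter; n = 5·4 = 20.
FV = PV·(1+i)^n = 2,500 × 1.868485 = 4,671.2118

£4,671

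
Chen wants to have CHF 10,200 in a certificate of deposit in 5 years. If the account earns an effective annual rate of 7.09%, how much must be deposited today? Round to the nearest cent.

CHF 7,241.95

Discount factor = (1+0.0709)^(−5) = 0.709995; PV = 10,200 × 0.709995 = 7,241.9509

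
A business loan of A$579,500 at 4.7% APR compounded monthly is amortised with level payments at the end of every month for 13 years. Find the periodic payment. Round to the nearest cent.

A$4,971.50

With 12 periods per year: i = 0.00391667, n = 156.
PMT = 579500 / ( [1 − (1+0.00391667)^(−156)] / 0.00391667 ) = 579500 / 116.564431 = 4,971.4994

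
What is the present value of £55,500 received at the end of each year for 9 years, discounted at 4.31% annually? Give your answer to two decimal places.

PV = 55500 × [1 − (1+0.0431)^(−9)] / 0.0431 = 55500 × 7.331407 = 406,893.0817

£406,893.08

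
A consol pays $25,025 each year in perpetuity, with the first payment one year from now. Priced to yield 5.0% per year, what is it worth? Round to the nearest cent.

$500,500.00

PV = PMT / i = 25025 / 0.05 = 500,500.0000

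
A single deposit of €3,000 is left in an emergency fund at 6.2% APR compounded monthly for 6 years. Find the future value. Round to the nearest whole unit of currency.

With 12 periods per year: i = 0.00516667, n = 72.
FV = PV·(1+i)^n = 3,000 × 1.449244 = 4,347.7331

€4,348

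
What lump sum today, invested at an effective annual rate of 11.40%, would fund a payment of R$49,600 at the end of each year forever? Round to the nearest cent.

R$435,087.72

PV = C/r = 49600/0.114 = 435,087.7193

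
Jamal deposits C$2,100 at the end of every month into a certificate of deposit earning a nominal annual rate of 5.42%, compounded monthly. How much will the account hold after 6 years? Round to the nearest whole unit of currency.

With 12 periods per year: i = 0.00451667, n = 72.
FV = 2100 × [(1+0.00451667)^72 − 1] / 0.00451667 = 2100 × 84.862196 = 178,210.6118

C$178,211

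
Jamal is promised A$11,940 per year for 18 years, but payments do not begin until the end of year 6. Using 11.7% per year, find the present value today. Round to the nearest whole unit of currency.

Value one period before first payment (t=5): 11940 × [1 − (1+0.117)^(−18)] / 0.117 = 11940 × 7.380583 = 88,124.1610
PV₀ = 88,124.1610 / (1+0.117)^5 = 88,124.1610 / 1.738865 = 50,679.1276

A$50,679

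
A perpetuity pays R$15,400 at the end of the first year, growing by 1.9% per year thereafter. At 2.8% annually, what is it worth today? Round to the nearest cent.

R$1,711,111.11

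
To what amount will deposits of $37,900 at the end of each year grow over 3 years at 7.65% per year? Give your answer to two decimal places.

FV = 37900 × [(1+0.0765)^3 − 1] / 0.0765 = 37900 × 3.235352 = 122,619.8503

$122,619.85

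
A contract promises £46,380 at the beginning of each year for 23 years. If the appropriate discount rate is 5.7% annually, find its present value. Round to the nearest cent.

Annuity factor a(23|0.057) × (1+i) = 13.362122; PV = 46380 × 13.362122 = 619,735.2169
(annuity-due: payments at period start, so ×(1+i).)

£619,735.22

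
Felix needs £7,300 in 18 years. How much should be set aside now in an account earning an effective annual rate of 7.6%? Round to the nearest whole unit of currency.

£1,953

PV = 7,300 / (1 + 0.076)^18 = 7,300 / 3.737842 = 1,952.9988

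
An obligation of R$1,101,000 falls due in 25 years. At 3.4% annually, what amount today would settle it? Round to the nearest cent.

PV = FV·(1+i)^(−n) = 1,101,000 × 0.433497 = 477,280.6748

R$477,280.67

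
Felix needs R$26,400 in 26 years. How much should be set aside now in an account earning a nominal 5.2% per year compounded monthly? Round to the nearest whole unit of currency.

i = 0.052/12 = 0.00433333 per month; n = 26·12 = 312.
Discount factor = (1+0.00433333)^(−312) = 0.259479; PV = 26,400 × 0.259479 = 6,850.2484

R$6,850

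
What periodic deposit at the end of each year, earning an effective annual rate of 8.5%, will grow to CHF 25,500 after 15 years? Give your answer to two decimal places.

FV-annuity factor = 28.232269; PMT = 25500 / 28.232269 = 903.2218

CHF 903.22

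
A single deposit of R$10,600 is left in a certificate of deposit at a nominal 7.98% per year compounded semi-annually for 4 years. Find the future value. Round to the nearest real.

With 2 periods per year: i = 0.0399, n = 8.
FV = 10,600 × (1 + 0.0399)^8 = 14,495.6766

R$14,496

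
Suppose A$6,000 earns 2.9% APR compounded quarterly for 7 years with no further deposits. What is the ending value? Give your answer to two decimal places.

A$7,345.05

i = 0.029/4 = 0.00725 per quarter; n = 7·4 = 28.
6,000 × (1+0.00725)^28 = 6,000 × 1.224176 = 7,345.0538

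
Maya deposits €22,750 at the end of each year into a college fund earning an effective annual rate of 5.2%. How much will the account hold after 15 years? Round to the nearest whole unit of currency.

€498,367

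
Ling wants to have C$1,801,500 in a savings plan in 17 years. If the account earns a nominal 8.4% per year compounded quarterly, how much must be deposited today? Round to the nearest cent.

C$438,413.38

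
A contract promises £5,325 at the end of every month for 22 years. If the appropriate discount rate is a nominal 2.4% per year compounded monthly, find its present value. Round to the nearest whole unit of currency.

£1,091,374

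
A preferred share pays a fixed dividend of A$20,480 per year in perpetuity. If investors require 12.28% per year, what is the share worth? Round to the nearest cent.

PV = C/r = 20480/0.1228 = 166,775.2443

A$166,775.24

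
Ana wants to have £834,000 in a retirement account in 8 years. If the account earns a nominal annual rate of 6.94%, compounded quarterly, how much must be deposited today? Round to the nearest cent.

i = 0.0694/4 = 0.01735 per quarter; n = 8·4 = 32.
PV = 834,000 / (1 + 0.01735)^32 = 834,000 / 1.734013 = 480,965.1278

£480,965.13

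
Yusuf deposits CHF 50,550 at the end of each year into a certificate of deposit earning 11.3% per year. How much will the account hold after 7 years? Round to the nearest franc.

CHF 499,129

FV = PMT · [(1+i)^n − 1] / i = 50550 · 9.873971 = 499,129.2564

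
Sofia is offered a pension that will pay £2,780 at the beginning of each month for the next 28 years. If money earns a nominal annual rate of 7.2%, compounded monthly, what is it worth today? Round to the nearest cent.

Periodic rate i = 0.072/12 = 0.006; n = 28 × 12 = 336 periods.
PV = PMT · [1 − (1+i)^(−n)] / i × (1+i) = 2780 · 145.200695 = 403,657.9319
(Beginning-of-period payments → annuity-due factor ×(1+i).)

£403,657.93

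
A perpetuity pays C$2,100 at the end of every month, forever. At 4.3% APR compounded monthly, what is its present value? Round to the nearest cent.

C$586,046.51

Periodic rate i = 0.043/12 = 0.00358333.
PV = PMT / i = 2100 / 0.00358333 = 586,046.5116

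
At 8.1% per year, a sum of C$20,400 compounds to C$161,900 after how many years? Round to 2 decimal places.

n = ln(161900/20400) / ln(1+0.081) = ln(7.93627) / 0.077887 = 26.5957 years

26.60 years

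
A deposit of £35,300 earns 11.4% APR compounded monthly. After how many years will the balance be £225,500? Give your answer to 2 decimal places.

Periodic rate i = 0.114/12 = 0.0095.
(1+i)^n = 225500/35300 = 6.38810, so n = ln 6.38810 / ln 1.0095 = 196.1297 months
= 196.1297/12 years

16.34 years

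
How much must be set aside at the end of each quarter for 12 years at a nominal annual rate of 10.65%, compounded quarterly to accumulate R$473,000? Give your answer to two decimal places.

Periodic rate i = 0.1065/4 = 0.026625; n = 12 × 4 = 48 periods.
FV-annuity factor = 95.021464; PMT = 473000 / 95.021464 = 4,977.8227

R$4,977.82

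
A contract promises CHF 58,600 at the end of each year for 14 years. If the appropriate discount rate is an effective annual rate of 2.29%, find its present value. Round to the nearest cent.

Annuity factor a(14|0.0229) = 11.862784; PV = 58600 × 11.862784 = 695,159.1501

CHF 695,159.15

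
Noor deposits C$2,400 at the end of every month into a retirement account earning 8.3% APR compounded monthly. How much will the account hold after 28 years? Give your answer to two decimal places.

Periodic rate i = 0.083/12 = 0.00691667; n = 28 × 12 = 336 periods.
FV = PMT · [(1+i)^n − 1] / i = 2400 · 1320.730105 = 3,169,752.2509

C$3,169,752.25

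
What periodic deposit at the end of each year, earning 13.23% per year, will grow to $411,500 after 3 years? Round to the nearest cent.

PMT = 411500 / ( [(1+0.1323)^3 − 1] / 0.1323 ) = 411500 / 3.414403 = 120,518.8623

$120,518.86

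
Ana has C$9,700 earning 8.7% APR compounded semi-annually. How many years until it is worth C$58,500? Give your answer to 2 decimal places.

21.10 years

Periodic rate i = 0.087/2 = 0.0435.
n = ln(58500/9700) / ln(1+0.0435) = ln(6.03093) / 0.042580 = 42.2001 half-years
= 42.2001/2 years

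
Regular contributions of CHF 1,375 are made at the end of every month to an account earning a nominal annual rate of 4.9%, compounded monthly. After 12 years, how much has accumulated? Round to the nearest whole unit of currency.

i = 0.049/12 = 0.00408333 per month; n = 12·12 = 144.
Accumulation factor s(144|0.00408333) = 195.484858; FV = 1375 × 195.484858 = 268,791.6804

CHF 268,792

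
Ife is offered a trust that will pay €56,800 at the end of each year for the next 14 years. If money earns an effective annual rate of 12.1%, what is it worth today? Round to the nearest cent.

€374,561.21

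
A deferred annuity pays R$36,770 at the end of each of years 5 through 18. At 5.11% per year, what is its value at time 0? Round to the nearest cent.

R$296,103.85

PV at t=4 (ordinary 14-year annuity): 36770 × a(14|0.0511) = 36770 × 9.829390 = 361,426.6717
PV₀ = 361,426.6717 / (1+0.0511)^4 = 361,426.6717 / 1.220608 = 296,103.8499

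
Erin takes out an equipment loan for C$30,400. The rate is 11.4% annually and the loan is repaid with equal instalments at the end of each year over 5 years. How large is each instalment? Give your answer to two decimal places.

Annuity-PV factor = 3.659008; PMT = 30400 / 3.659008 = 8,308.2639

C$8,308.26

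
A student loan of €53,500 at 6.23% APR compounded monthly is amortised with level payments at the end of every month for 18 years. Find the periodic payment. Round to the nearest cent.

i = 0.0623/12 = 0.00519167 per month; n = 18·12 = 216.
Annuity-PV factor = 129.675142; PMT = 53500 / 129.675142 = 412.5694

€412.57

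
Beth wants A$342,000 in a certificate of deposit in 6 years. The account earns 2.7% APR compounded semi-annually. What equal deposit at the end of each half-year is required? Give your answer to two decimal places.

A$26,445.33

i = 0.027/2 = 0.0135 per half-year; n = 6·2 = 12.
FV-annuity factor = 12.932340; PMT = 342000 / 12.932340 = 26,445.3309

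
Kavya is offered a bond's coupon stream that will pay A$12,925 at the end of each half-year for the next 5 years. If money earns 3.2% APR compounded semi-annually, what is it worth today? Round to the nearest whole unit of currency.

Periodic rate i = 0.032/2 = 0.016; n = 5 × 2 = 10 periods.
Annuity factor a(10|0.016) = 9.173518; PV = 12925 × 9.173518 = 118,567.7137

A$118,568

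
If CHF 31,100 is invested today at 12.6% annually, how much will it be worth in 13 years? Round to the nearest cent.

31,100 × (1+0.126)^13 = 31,100 × 4.677341 = 145,465.3197

CHF 145,465.32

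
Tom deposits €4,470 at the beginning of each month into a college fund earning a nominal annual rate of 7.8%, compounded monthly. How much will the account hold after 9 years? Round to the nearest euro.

€701,303

i = 0.078/12 = 0.0065 per month; n = 9·12 = 108.
FV = 4470 × [(1+0.0065)^108 − 1] / 0.0065 × (1+i) = 4470 × 156.891009 = 701,302.8113
(annuity-due: payments at period start, so ×(1+i).)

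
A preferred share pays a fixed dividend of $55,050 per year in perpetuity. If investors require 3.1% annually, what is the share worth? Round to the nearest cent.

$1,775,806.45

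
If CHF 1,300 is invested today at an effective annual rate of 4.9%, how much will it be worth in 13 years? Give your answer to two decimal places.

1,300 × (1+0.049)^13 = 1,300 × 1.862436 = 2,421.1667

CHF 2,421.17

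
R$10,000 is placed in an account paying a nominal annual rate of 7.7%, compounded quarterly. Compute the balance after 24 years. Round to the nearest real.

Periodic rate i = 0.077/4 = 0.01925; n = 24 × 4 = 96 periods.
FV = 10,000 × (1 + 0.01925)^96 = 62,366.1783

R$62,366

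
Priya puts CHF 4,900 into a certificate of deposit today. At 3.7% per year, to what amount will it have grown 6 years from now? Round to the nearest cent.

FV = 4,900 × (1 + 0.037)^6 = 6,093.5253

CHF 6,093.53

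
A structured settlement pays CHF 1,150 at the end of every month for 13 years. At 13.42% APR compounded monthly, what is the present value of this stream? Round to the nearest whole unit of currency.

CHF 84,691

Periodic rate i = 0.1342/12 = 0.0111833; n = 13 × 12 = 156 periods.
PV = 1150 × [1 − (1+0.0111833)^(−156)] / 0.0111833 = 1150 × 73.643977 = 84,690.5734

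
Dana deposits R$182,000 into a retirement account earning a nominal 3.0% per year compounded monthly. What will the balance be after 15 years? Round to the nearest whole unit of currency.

R$285,273

Periodic rate i = 0.03/12 = 0.0025; n = 15 × 12 = 180 periods.
182,000 × (1+0.0025)^180 = 182,000 × 1.567432 = 285,272.5739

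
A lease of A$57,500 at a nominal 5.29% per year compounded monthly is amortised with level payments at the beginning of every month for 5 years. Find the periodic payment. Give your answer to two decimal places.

i = 0.0529/12 = 0.00440833 per month; n = 5·12 = 60.
Annuity-PV factor × (1+i) = 52.851403; PMT = 57500 / 52.851403 = 1,087.9560

A$1,087.96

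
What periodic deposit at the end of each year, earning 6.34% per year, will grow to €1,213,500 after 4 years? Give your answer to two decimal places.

PMT = 1.2135e+06 / ( [(1+0.0634)^4 − 1] / 0.0634 ) = 1.2135e+06 / 4.396733 = 276,000.3798

€276,000.38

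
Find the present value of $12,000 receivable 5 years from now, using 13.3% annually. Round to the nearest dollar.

$6,427

Discount factor = (1+0.133)^(−5) = 0.535612; PV = 12,000 × 0.535612 = 6,427.3463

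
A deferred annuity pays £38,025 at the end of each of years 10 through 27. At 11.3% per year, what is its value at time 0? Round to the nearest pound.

Value one period before first payment (t=9): 38025 × [1 − (1+0.113)^(−18)] / 0.113 = 38025 × 7.561282 = 287,517.7657
PV₀ = 287,517.7657 / (1+0.113)^9 = 287,517.7657 / 2.620936 = 109,700.3987

£109,700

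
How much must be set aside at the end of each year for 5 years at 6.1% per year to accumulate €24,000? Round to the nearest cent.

PMT = 24000 / ( [(1+0.061)^5 − 1] / 0.061 ) = 24000 / 5.648359 = 4,249.0219

€4,249.02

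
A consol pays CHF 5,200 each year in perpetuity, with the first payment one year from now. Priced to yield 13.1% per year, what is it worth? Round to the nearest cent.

CHF 39,694.66

PV = C/r = 5200/0.131 = 39,694.6565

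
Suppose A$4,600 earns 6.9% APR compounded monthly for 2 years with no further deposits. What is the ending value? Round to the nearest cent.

i = 0.069/12 = 0.00575 per month; n = 2·12 = 24.
FV = 4,600 × (1 + 0.00575)^24 = 5,278.6008

A$5,278.60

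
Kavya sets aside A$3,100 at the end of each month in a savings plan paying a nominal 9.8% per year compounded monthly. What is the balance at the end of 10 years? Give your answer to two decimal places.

A$627,796.59

i = 0.098/12 = 0.00816667 per month; n = 10·12 = 120.
FV = PMT · [(1+i)^n − 1] / i = 3100 · 202.515030 = 627,796.5942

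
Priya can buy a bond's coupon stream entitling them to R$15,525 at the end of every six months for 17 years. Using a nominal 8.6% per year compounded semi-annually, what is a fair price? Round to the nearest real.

Periodic rate i = 0.086/2 = 0.043; n = 17 × 2 = 34 periods.
PV = 15525 × [1 − (1+0.043)^(−34)] / 0.043 = 15525 × 17.698498 = 274,769.1876

R$274,769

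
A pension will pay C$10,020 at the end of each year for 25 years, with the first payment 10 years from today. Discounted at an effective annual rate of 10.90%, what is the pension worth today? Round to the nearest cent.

C$33,501.56

PV at t=9 (ordinary 25-year annuity): 10020 × a(25|0.109) = 10020 × 8.483619 = 85,005.8649
Discount back 9 years: 85,005.8649 × (1+0.109)^(−9) = 85,005.8649 × 0.394109 = 33,501.5557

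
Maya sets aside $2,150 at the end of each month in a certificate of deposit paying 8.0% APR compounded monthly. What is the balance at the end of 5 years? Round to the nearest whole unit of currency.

With 12 periods per year: i = 0.00666667, n = 60.
FV = PMT · [(1+i)^n − 1] / i = 2150 · 73.476856 = 157,975.2409

$157,975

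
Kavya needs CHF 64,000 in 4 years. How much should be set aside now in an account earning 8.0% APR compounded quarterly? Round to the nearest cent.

CHF 46,620.53

i = 0.08/4 = 0.02 per quarter; n = 4·4 = 16.
PV = FV·(1+i)^(−n) = 64,000 × 0.728446 = 46,620.5321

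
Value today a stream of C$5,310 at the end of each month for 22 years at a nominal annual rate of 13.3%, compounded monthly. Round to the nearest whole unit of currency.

C$452,996

Periodic rate i = 0.133/12 = 0.0110833; n = 22 × 12 = 264 periods.
PV = PMT · [1 − (1+i)^(−n)] / i = 5310 · 85.309988 = 452,996.0370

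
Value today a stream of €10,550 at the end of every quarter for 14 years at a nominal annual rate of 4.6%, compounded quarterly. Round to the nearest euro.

€433,815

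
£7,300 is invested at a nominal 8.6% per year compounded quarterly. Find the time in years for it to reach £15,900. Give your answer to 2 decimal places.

Periodic rate i = 0.086/4 = 0.0215.
n = ln(15900/7300) / ln(1+0.0215) = ln(2.17808) / 0.021272 = 36.5946 quarters
= 36.5946/4 years

9.15 years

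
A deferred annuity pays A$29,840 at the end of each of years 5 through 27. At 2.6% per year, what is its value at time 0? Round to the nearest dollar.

A$461,791

Value one period before first payment (t=4): 29840 × [1 − (1+0.026)^(−23)] / 0.026 = 29840 × 17.148893 = 511,722.9763
Discount back 4 years: 511,722.9763 × (1+0.026)^(−4) = 511,722.9763 × 0.902424 = 461,791.0101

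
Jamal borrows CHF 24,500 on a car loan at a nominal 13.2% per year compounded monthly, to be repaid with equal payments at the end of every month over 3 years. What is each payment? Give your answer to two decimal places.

Periodic rate i = 0.132/12 = 0.011; n = 3 × 12 = 36 periods.
PMT = 24500 / ( [1 − (1+0.011)^(−36)] / 0.011 ) = 24500 / 29.594235 = 827.8639

CHF 827.86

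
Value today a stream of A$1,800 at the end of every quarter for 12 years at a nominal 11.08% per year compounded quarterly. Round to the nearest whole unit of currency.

A$47,475

i = 0.1108/4 = 0.0277 per quarter; n = 12·4 = 48.
PV = 1800 × [1 − (1+0.0277)^(−48)] / 0.0277 = 1800 × 26.375064 = 47,475.1151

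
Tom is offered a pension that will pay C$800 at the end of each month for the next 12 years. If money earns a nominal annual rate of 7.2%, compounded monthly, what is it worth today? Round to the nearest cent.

C$76,991.69

Periodic rate i = 0.072/12 = 0.006; n = 12 × 12 = 144 periods.
Annuity factor a(144|0.006) = 96.239612; PV = 800 × 96.239612 = 76,991.6896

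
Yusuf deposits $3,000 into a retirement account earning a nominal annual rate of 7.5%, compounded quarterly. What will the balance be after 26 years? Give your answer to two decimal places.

i = 0.075/4 = 0.01875 per quarter; n = 26·4 = 104.
3,000 × (1+0.01875)^104 = 3,000 × 6.902917 = 20,708.7515

$20,708.75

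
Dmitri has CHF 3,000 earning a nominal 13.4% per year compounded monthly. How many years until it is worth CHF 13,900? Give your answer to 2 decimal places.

Periodic rate i = 0.134/12 = 0.0111667.
n = ln(13900/3000) / ln(1+0.0111667) = ln(4.63333) / 0.011105 = 138.0736 months
= 138.0736/12 years

11.51 years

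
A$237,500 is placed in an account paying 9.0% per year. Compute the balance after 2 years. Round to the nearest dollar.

FV = 237,500 × (1 + 0.09)^2 = 282,173.7500

A$282,174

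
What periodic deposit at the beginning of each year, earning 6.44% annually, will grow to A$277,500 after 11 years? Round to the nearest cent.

A$17,014.38

PMT = 277500 / ( [(1+0.0644)^11 − 1] / 0.0644 × (1+i) ) = 277500 / 16.309734 = 17,014.3793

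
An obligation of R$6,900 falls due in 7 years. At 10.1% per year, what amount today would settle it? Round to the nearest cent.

Discount factor = (1+0.101)^(−7) = 0.509904; PV = 6,900 × 0.509904 = 3,518.3404

R$3,518.34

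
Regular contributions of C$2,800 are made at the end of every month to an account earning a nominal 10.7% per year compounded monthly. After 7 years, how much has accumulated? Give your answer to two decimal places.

C$347,893.52

i = 0.107/12 = 0.00891667 per month; n = 7·12 = 84.
Accumulation factor s(84|0.00891667) = 124.247686; FV = 2800 × 124.247686 = 347,893.5213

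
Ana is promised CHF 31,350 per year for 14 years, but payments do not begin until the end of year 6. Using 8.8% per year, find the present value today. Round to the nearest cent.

CHF 161,926.65

PV at t=5 (ordinary 14-year annuity): 31350 × a(14|0.088) = 31350 × 7.874541 = 246,866.8722
Discount back 5 years: 246,866.8722 × (1+0.088)^(−5) = 246,866.8722 × 0.655927 = 161,926.6525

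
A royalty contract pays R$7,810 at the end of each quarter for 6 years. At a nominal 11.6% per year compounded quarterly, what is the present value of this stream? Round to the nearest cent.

With 4 periods per year: i = 0.029, n = 24.
Annuity factor a(24|0.029) = 17.119429; PV = 7810 × 17.119429 = 133,702.7411

R$133,702.74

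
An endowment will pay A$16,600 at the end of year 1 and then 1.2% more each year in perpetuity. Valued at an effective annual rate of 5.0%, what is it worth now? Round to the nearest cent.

A$436,842.11

PV = D₁/(r − g) = 16600/(0.05 − 0.012) = 436,842.1053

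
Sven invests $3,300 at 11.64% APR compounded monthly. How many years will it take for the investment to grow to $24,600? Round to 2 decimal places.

17.34 years

Periodic rate i = 0.1164/12 = 0.0097.
n = ln(24600/3300) / ln(1+0.0097) = ln(7.45455) / 0.009653 = 208.0981 months
= 208.0981/12 years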